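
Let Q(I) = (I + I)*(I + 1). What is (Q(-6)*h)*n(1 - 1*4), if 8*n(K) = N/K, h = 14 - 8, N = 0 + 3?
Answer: -45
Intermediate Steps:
Q(I) = 2*I*(1 + I) (Q(I) = (2*I)*(1 + I) = 2*I*(1 + I))
N = 3
h = 6
n(K) = 3/(8*K) (n(K) = (3/K)/8 = 3/(8*K))
(Q(-6)*h)*n(1 - 1*4) = ((2*(-6)*(1 - 6))*6)*(3/(8*(1 - 1*4))) = ((2*(-6)*(-5))*6)*(3/(8*(1 - 4))) = (60*6)*((3/8)/(-3)) = 360*((3/8)*(-⅓)) = 360*(-⅛) = -45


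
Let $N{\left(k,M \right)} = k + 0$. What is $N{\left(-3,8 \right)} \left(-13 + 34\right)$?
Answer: $-63$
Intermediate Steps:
$N{\left(k,M \right)} = k$
$N{\left(-3,8 \right)} \left(-13 + 34\right) = - 3 \left(-13 + 34\right) = \left(-3\right) 21 = -63$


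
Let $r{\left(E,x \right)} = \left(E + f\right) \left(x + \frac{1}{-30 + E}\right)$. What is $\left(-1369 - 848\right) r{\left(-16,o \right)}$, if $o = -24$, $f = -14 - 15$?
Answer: $- \frac{110240325}{46} \approx -2.3965 \cdot 10^{6}$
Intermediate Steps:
$f = -29$
$r{\left(E,x \right)} = \left(-29 + E\right) \left(x + \frac{1}{-30 + E}\right)$ ($r{\left(E,x \right)} = \left(E - 29\right) \left(x + \frac{1}{-30 + E}\right) = \left(-29 + E\right) \left(x + \frac{1}{-30 + E}\right)$)
$\left(-1369 - 848\right) r{\left(-16,o \right)} = \left(-1369 - 848\right) \frac{-29 - 16 + 870 \left(-24\right) - 24 \left(-16\right)^{2} - \left(-944\right) \left(-24\right)}{-30 - 16} = - 2217 \frac{-29 - 16 - 20880 - 6144 - 22656}{-46} = - 2217 \left(- \frac{-29 - 16 - 20880 - 6144 - 22656}{46}\right) = - 2217 \left(\left(- \frac{1}{46}\right) \left(-49725\right)\right) = \left(-2217\right) \frac{49725}{46} = - \frac{110240325}{46}$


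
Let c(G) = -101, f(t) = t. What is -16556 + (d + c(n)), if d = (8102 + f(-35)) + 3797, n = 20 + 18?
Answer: -4793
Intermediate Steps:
n = 38
d = 11864 (d = (8102 - 35) + 3797 = 8067 + 3797 = 11864)
-16556 + (d + c(n)) = -16556 + (11864 - 101) = -16556 + 11763 = -4793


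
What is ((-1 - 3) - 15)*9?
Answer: -171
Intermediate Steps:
((-1 - 3) - 15)*9 = (-4 - 15)*9 = -19*9 = -171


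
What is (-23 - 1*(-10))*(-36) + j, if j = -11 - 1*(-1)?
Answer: 458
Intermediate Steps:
j = -10 (j = -11 + 1 = -10)
(-23 - 1*(-10))*(-36) + j = (-23 - 1*(-10))*(-36) - 10 = (-23 + 10)*(-36) - 10 = -13*(-36) - 10 = 468 - 10 = 458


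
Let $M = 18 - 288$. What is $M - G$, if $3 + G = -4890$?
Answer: $4623$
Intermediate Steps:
$G = -4893$ ($G = -3 - 4890 = -4893$)
$M = -270$ ($M = 18 - 288 = -270$)
$M - G = -270 - -4893 = -270 + 4893 = 4623$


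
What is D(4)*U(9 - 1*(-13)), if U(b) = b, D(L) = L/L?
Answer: 22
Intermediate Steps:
D(L) = 1
D(4)*U(9 - 1*(-13)) = 1*(9 - 1*(-13)) = 1*(9 + 13) = 1*22 = 22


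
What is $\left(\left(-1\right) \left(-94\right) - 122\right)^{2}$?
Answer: $784$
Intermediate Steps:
$\left(\left(-1\right) \left(-94\right) - 122\right)^{2} = \left(94 - 122\right)^{2} = \left(-28\right)^{2} = 784$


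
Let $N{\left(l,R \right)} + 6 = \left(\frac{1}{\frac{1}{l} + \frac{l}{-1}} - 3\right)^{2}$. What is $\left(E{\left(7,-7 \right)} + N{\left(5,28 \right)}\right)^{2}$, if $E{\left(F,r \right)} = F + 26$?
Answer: $\frac{461433361}{331776} \approx 1390.8$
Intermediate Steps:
$E{\left(F,r \right)} = 26 + F$
$N{\left(l,R \right)} = -6 + \left(-3 + \frac{1}{\frac{1}{l} - l}\right)^{2}$ ($N{\left(l,R \right)} = -6 + \left(\frac{1}{\frac{1}{l} + \frac{l}{-1}} - 3\right)^{2} = -6 + \left(\frac{1}{\frac{1}{l} + l \left(-1\right)} - 3\right)^{2} = -6 + \left(\frac{1}{\frac{1}{l} - l} - 3\right)^{2} = -6 + \left(-3 + \frac{1}{\frac{1}{l} - l}\right)^{2}$)
$\left(E{\left(7,-7 \right)} + N{\left(5,28 \right)}\right)^{2} = \left(\left(26 + 7\right) - \left(6 - \frac{\left(-3 + 5 + 3 \cdot 5^{2}\right)^{2}}{\left(-1 + 5^{2}\right)^{2}}\right)\right)^{2} = \left(33 - \left(6 - \frac{\left(-3 + 5 + 3 \cdot 25\right)^{2}}{\left(-1 + 25\right)^{2}}\right)\right)^{2} = \left(33 - \left(6 - \frac{\left(-3 + 5 + 75\right)^{2}}{576}\right)\right)^{2} = \left(33 - \left(6 - \frac{77^{2}}{576}\right)\right)^{2} = \left(33 + \left(-6 + \frac{1}{576} \cdot 5929\right)\right)^{2} = \left(33 + \left(-6 + \frac{5929}{576}\right)\right)^{2} = \left(33 + \frac{2473}{576}\right)^{2} = \left(\frac{21481}{576}\right)^{2} = \frac{461433361}{331776}$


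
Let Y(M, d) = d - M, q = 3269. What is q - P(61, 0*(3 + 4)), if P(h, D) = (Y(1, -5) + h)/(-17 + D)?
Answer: 55628/17 ≈ 3272.2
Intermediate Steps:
P(h, D) = (-6 + h)/(-17 + D) (P(h, D) = ((-5 - 1*1) + h)/(-17 + D) = ((-5 - 1) + h)/(-17 + D) = (-6 + h)/(-17 + D))
q - P(61, 0*(3 + 4)) = 3269 - (-6 + 61)/(-17 + 0*(3 + 4)) = 3269 - 55/(-17 + 0*7) = 3269 - 55/(-17 + 0) = 3269 - 55/(-17) = 3269 - (-1)*55/17 = 3269 - 1*(-55/17) = 3269 + 55/17 = 55628/17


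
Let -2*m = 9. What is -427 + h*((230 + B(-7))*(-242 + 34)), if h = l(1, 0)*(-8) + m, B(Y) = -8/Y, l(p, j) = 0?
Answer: 1511459/7 ≈ 2.1592e+5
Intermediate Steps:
m = -9/2 (m = -1/2*9 = -9/2 ≈ -4.5000)
h = -9/2 (h = 0*(-8) - 9/2 = 0 - 9/2 = -9/2 ≈ -4.5000)
-427 + h*((230 + B(-7))*(-242 + 34)) = -427 - 9*(230 - 8/(-7))*(-242 + 34)/2 = -427 - 9*(230 - 8*(-1/7))*(-208)/2 = -427 - 9*(230 + 8/7)*(-208)/2 = -427 - 7281*(-208)/7 = -427 - 9/2*(-336544/7) = -427 + 1514448/7 = 1511459/7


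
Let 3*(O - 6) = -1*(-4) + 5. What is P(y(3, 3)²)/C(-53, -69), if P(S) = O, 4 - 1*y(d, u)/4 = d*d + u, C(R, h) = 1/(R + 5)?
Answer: -432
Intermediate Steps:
C(R, h) = 1/(5 + R)
y(d, u) = 16 - 4*u - 4*d² (y(d, u) = 16 - 4*(d*d + u) = 16 - 4*(d² + u) = 16 - 4*(u + d²) = 16 + (-4*u - 4*d²) = 16 - 4*u - 4*d²)
O = 9 (O = 6 + (-1*(-4) + 5)/3 = 6 + (4 + 5)/3 = 6 + (⅓)*9 = 6 + 3 = 9)
P(S) = 9
P(y(3, 3)²)/C(-53, -69) = 9/(1/(5 - 53)) = 9/(1/(-48)) = 9/(-1/48) = 9*(-48) = -432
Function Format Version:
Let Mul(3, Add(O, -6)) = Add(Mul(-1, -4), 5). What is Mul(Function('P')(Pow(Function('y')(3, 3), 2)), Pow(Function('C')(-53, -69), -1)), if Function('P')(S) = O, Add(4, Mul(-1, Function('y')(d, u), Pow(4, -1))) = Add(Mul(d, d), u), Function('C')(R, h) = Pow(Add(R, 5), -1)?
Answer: -432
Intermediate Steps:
Function('C')(R, h) = Pow(Add(5, R), -1)
Function('y')(d, u) = Add(16, Mul(-4, u), Mul(-4, Pow(d, 2))) (Function('y')(d, u) = Add(16, Mul(-4, Add(Mul(d, d), u))) = Add(16, Mul(-4, Add(Pow(d, 2), u))) = Add(16, Mul(-4, Add(u, Pow(d, 2)))) = Add(16, Add(Mul(-4, u), Mul(-4, Pow(d, 2)))) = Add(16, Mul(-4, u), Mul(-4, Pow(d, 2))))
O = 9 (O = Add(6, Mul(Rational(1, 3), Add(Mul(-1, -4), 5))) = Add(6, Mul(Rational(1, 3), Add(4, 5))) = Add(6, Mul(Rational(1, 3), 9)) = Add(6, 3) = 9)
Function('P')(S) = 9
Mul(Function('P')(Pow(Function('y')(3, 3), 2)), Pow(Function('C')(-53, -69), -1)) = Mul(9, Pow(Pow(Add(5, -53), -1), -1)) = Mul(9, Pow(Pow(-48, -1), -1)) = Mul(9, Pow(Rational(-1, 48), -1)) = Mul(9, -48) = -432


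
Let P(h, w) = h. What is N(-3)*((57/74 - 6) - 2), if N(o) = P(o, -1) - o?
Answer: 0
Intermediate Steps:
N(o) = 0 (N(o) = o - o = 0)
N(-3)*((57/74 - 6) - 2) = 0*((57/74 - 6) - 2) = 0*(-387/74 - 2) = 0*(-535/74) = 0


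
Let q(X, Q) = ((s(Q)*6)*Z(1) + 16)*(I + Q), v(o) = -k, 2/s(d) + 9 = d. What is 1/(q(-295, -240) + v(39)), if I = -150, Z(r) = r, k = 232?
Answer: -83/535616 ≈ -0.00015496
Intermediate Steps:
s(d) = 2/(-9 + d)
v(o) = -232 (v(o) = -1*232 = -232)
q(X, Q) = (-150 + Q)*(16 + 12/(-9 + Q)) (q(X, Q) = (((2/(-9 + Q))*6)*1 + 16)*(-150 + Q) = ((12/(-9 + Q))*1 + 16)*(-150 + Q) = (12/(-9 + Q) + 16)*(-150 + Q) = (16 + 12/(-9 + Q))*(-150 + Q) = (-150 + Q)*(16 + 12/(-9 + Q)))
1/(q(-295, -240) + v(39)) = 1/(4*(4950 - 633*(-240) + 4*(-240)**2)/(-9 - 240) - 232) = 1/(4*(4950 + 151920 + 4*57600)/(-249) - 232) = 1/(4*(-1/249)*(4950 + 151920 + 230400) - 232) = 1/(4*(-1/249)*387270 - 232) = 1/(-516360/83 - 232) = 1/(-535616/83) = -83/535616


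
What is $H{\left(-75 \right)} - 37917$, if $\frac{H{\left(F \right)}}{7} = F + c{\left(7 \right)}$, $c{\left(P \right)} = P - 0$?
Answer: $-38393$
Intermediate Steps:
$c{\left(P \right)} = P$ ($c{\left(P \right)} = P + 0 = P$)
$H{\left(F \right)} = 49 + 7 F$ ($H{\left(F \right)} = 7 \left(F + 7\right) = 7 \left(7 + F\right) = 49 + 7 F$)
$H{\left(-75 \right)} - 37917 = \left(49 + 7 \left(-75\right)\right) - 37917 = \left(49 - 525\right) - 37917 = -476 - 37917 = -38393$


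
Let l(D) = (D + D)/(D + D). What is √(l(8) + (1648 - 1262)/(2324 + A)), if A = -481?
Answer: √4108047/1843 ≈ 1.0997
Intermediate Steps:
l(D) = 1 (l(D) = (2*D)/((2*D)) = (2*D)*(1/(2*D)) = 1)
√(l(8) + (1648 - 1262)/(2324 + A)) = √(1 + (1648 - 1262)/(2324 - 481)) = √(1 + 386/1843) = √(2229/1843) = √4108047/1843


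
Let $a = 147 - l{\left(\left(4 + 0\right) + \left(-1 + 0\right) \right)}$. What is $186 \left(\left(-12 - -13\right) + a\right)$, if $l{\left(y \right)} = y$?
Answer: $26970$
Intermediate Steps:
$a = 144$ ($a = 147 - \left(\left(4 + 0\right) + \left(-1 + 0\right)\right) = 147 - \left(4 - 1\right) = 147 - 3 = 144$)
$186 \left(\left(-12 - -13\right) + a\right) = 186 \left(\left(-12 - -13\right) + 144\right) = 186 \left(\left(-12 + 13\right) + 144\right) = 186 \left(1 + 144\right) = 186 \cdot 145 = 26970$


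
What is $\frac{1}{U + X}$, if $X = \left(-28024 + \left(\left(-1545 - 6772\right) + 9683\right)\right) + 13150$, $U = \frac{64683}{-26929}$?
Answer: $- \frac{26929}{363821615} \approx -7.4017 \cdot 10^{-5}$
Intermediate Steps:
$U = - \frac{64683}{26929}$ ($U = 64683 \left(- \frac{1}{26929}\right) = - \frac{64683}{26929} \approx -2.402$)
$X = -13508$ ($X = \left(-28024 + \left(\left(-1545 - 6772\right) + 9683\right)\right) + 13150 = \left(-28024 + \left(-8317 + 9683\right)\right) + 13150 = \left(-28024 + 1366\right) + 13150 = -26658 + 13150 = -13508$)
$\frac{1}{U + X} = \frac{1}{- \frac{64683}{26929} - 13508} = \frac{1}{- \frac{363821615}{26929}} = - \frac{26929}{363821615}$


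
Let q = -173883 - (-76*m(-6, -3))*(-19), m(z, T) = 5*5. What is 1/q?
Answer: -1/209983 ≈ -4.7623e-6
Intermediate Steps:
m(z, T) = 25
q = -209983 (q = -173883 - (-76*25)*(-19) = -173883 - (-1900)*(-19) = -173883 - 1*36100 = -173883 - 36100 = -209983)
1/q = 1/(-209983) = -1/209983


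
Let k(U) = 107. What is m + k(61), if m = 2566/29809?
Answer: 3192129/29809 ≈ 107.09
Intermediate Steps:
m = 2566/29809 (m = 2566*(1/29809) = 2566/29809 ≈ 0.086081)
m + k(61) = 2566/29809 + 107 = 3192129/29809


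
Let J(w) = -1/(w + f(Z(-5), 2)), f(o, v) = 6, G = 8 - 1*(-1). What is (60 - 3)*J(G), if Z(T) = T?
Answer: -19/5 ≈ -3.8000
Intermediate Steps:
G = 9 (G = 8 + 1 = 9)
J(w) = -1/(6 + w) (J(w) = -1/(w + 6) = -1/(6 + w))
(60 - 3)*J(G) = (60 - 3)*(-1/(6 + 9)) = 57*(-1/15) = -19/5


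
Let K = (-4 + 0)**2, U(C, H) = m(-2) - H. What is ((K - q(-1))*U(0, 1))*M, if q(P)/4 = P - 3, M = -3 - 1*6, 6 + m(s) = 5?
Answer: 576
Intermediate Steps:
m(s) = -1 (m(s) = -6 + 5 = -1)
U(C, H) = -1 - H
M = -9 (M = -3 - 6 = -9)
K = 16 (K = (-4)**2 = 16)
q(P) = -12 + 4*P (q(P) = 4*(P - 3) = 4*(-3 + P) = -12 + 4*P)
((K - q(-1))*U(0, 1))*M = ((16 - (-12 + 4*(-1)))*(-1 - 1*1))*(-9) = ((16 - (-12 - 4))*(-1 - 1))*(-9) = ((16 - 1*(-16))*(-2))*(-9) = ((16 + 16)*(-2))*(-9) = (32*(-2))*(-9) = -64*(-9) = 576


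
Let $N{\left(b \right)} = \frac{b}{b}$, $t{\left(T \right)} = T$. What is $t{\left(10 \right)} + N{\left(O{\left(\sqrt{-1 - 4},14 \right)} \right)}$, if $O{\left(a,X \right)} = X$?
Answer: $11$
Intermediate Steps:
$N{\left(b \right)} = 1$
$t{\left(10 \right)} + N{\left(O{\left(\sqrt{-1 - 4},14 \right)} \right)} = 10 + 1 = 11$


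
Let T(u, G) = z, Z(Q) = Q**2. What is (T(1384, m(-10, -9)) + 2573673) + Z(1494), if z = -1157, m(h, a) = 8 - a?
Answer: 4804552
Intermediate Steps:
T(u, G) = -1157
(T(1384, m(-10, -9)) + 2573673) + Z(1494) = (-1157 + 2573673) + 1494**2 = 2572516 + 2232036 = 4804552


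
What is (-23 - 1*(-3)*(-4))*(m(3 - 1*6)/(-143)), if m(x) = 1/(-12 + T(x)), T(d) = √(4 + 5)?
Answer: -35/1287 ≈ -0.027195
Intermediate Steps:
T(d) = 3 (T(d) = √9 = 3)
m(x) = -⅑ (m(x) = 1/(-12 + 3) = 1/(-9) = -⅑)
(-23 - 1*(-3)*(-4))*(m(3 - 1*6)/(-143)) = (-23 - 1*(-3)*(-4))*(-⅑/(-143)) = (-23 + 3*(-4))*(-⅑*(-1/143)) = (-23 - 12)*(1/1287) = -35*1/1287 = -35/1287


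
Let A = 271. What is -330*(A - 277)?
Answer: 1980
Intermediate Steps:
-330*(A - 277) = -330*(271 - 277) = -330*(-6) = 1980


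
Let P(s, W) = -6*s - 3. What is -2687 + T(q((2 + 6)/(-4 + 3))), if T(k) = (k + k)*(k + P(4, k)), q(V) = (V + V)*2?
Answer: 1089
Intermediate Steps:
P(s, W) = -3 - 6*s
q(V) = 4*V (q(V) = (2*V)*2 = 4*V)
T(k) = 2*k*(-27 + k) (T(k) = (k + k)*(k + (-3 - 6*4)) = (2*k)*(k + (-3 - 24)) = (2*k)*(k - 27) = (2*k)*(-27 + k) = 2*k*(-27 + k))
-2687 + T(q((2 + 6)/(-4 + 3))) = -2687 + 2*(4*((2 + 6)/(-4 + 3)))*(-27 + 4*((2 + 6)/(-4 + 3))) = -2687 + 2*(4*(8/(-1)))*(-27 + 4*(8/(-1))) = -2687 + 2*(4*(8*(-1)))*(-27 + 4*(8*(-1))) = -2687 + 2*(4*(-8))*(-27 + 4*(-8)) = -2687 + 2*(-32)*(-27 - 32) = -2687 + 2*(-32)*(-59) = -2687 + 3776 = 1089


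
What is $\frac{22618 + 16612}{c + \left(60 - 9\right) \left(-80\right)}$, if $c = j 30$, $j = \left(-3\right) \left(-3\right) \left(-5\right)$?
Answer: $- \frac{3923}{543} \approx -7.2247$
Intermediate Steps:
$j = -45$ ($j = 9 \left(-5\right) = -45$)
$c = -1350$ ($c = \left(-45\right) 30 = -1350$)
$\frac{22618 + 16612}{c + \left(60 - 9\right) \left(-80\right)} = \frac{22618 + 16612}{-1350 + \left(60 - 9\right) \left(-80\right)} = \frac{39230}{-1350 + 51 \left(-80\right)} = \frac{39230}{-1350 - 4080} = \frac{39230}{-5430} = 39230 \left(- \frac{1}{5430}\right) = - \frac{3923}{543}$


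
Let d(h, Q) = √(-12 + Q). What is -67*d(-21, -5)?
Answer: -67*I*√17 ≈ -276.25*I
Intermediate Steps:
-67*d(-21, -5) = -67*√(-12 - 5) = -67*I*√17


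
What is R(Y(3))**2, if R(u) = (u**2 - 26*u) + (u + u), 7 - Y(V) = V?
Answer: 6400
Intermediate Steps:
Y(V) = 7 - V
R(u) = u**2 - 24*u (R(u) = (u**2 - 26*u) + 2*u = u**2 - 24*u)
R(Y(3))**2 = ((7 - 1*3)*(-24 + (7 - 1*3)))**2 = ((7 - 3)*(-24 + (7 - 3)))**2 = (4*(-24 + 4))**2 = (4*(-20))**2 = (-80)**2 = 6400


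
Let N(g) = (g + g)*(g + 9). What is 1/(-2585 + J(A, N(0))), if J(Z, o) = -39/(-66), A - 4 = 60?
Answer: -22/56857 ≈ -0.00038694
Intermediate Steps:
A = 64 (A = 4 + 60 = 64)
N(g) = 2*g*(9 + g) (N(g) = (2*g)*(9 + g) = 2*g*(9 + g))
J(Z, o) = 13/22 (J(Z, o) = -39*(-1/66) = 13/22)
1/(-2585 + J(A, N(0))) = 1/(-2585 + 13/22) = 1/(-56857/22) = -22/56857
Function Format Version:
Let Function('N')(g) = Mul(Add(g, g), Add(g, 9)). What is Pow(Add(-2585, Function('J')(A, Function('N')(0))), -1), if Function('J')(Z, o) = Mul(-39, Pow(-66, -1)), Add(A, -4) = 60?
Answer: Rational(-22, 56857) ≈ -0.00038694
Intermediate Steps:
A = 64 (A = Add(4, 60) = 64)
Function('N')(g) = Mul(2, g, Add(9, g)) (Function('N')(g) = Mul(Mul(2, g), Add(9, g)) = Mul(2, g, Add(9, g)))
Function('J')(Z, o) = Rational(13, 22) (Function('J')(Z, o) = Mul(-39, Rational(-1, 66)) = Rational(13, 22))
Pow(Add(-2585, Function('J')(A, Function('N')(0))), -1) = Pow(Add(-2585, Rational(13, 22)), -1) = Pow(Rational(-56857, 22), -1) = Rational(-22, 56857)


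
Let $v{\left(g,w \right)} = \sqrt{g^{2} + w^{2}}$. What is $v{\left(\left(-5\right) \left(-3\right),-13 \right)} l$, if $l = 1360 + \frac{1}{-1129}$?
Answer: $\frac{1535439 \sqrt{394}}{1129} \approx 26995.0$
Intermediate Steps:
$l = \frac{1535439}{1129}$ ($l = 1360 - \frac{1}{1129} = \frac{1535439}{1129} \approx 1360.0$)
$v{\left(\left(-5\right) \left(-3\right),-13 \right)} l = \sqrt{\left(\left(-5\right) \left(-3\right)\right)^{2} + \left(-13\right)^{2}} \cdot \frac{1535439}{1129} = \sqrt{15^{2} + 169} \cdot \frac{1535439}{1129} = \sqrt{225 + 169} \cdot \frac{1535439}{1129} = \sqrt{394} \cdot \frac{1535439}{1129} = \frac{1535439 \sqrt{394}}{1129}$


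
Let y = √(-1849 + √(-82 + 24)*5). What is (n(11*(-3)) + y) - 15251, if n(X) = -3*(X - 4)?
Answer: -15140 + √(-1849 + 5*I*√58) ≈ -15140.0 + 43.002*I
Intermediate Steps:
n(X) = 12 - 3*X (n(X) = -3*(-4 + X) = 12 - 3*X)
y = √(-1849 + 5*I*√58) (y = √(-1849 + √(-58)*5) = √(-1849 + (I*√58)*5) = √(-1849 + 5*I*√58) ≈ 0.4428 + 43.002*I)
(n(11*(-3)) + y) - 15251 = ((12 - 33*(-3)) + √(-1849 + 5*I*√58)) - 15251 = ((12 - 3*(-33)) + √(-1849 + 5*I*√58)) - 15251 = ((12 + 99) + √(-1849 + 5*I*√58)) - 15251 = (111 + √(-1849 + 5*I*√58)) - 15251 = -15140 + √(-1849 + 5*I*√58)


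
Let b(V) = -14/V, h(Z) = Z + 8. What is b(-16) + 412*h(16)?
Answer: 79111/8 ≈ 9888.9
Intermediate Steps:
h(Z) = 8 + Z
b(-16) + 412*h(16) = -14/(-16) + 412*(8 + 16) = -14*(-1/16) + 412*24 = 7/8 + 9888 = 79111/8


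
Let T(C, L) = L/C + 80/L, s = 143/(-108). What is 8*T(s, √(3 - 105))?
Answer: -89824*I*√102/7293 ≈ -124.39*I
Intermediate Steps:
s = -143/108 (s = 143*(-1/108) = -143/108 ≈ -1.3241)
T(C, L) = 80/L + L/C
8*T(s, √(3 - 105)) = 8*(80/(√(3 - 105)) + √(3 - 105)/(-143/108)) = 8*(80/(√(-102)) + √(-102)*(-108/143)) = 8*(80/((I*√102)) + (I*√102)*(-108/143)) = 8*(80*(-I*√102/102) - 108*I*√102/143) = 8*(-40*I*√102/51 - 108*I*√102/143) = 8*(-11228*I*√102/7293) = -89824*I*√102/7293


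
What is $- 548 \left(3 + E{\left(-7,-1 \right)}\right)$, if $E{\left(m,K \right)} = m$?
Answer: $2192$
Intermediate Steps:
$- 548 \left(3 + E{\left(-7,-1 \right)}\right) = - 548 \left(3 - 7\right) = \left(-548\right) \left(-4\right) = 2192$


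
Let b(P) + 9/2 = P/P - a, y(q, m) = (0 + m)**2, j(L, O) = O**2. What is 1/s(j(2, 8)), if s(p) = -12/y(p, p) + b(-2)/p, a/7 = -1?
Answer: 1024/53 ≈ 19.321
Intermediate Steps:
a = -7 (a = 7*(-1) = -7)
y(q, m) = m**2
b(P) = 7/2 (b(P) = -9/2 + (P/P - 1*(-7)) = -9/2 + (1 + 7) = -9/2 + 8 = 7/2)
s(p) = -12/p**2 + 7/(2*p)
1/s(j(2, 8)) = 1/((-24 + 7*8**2)/(2*(8**2)**2)) = 1/((1/2)*(-24 + 7*64)/64**2) = 1/((1/2)*(1/4096)*(-24 + 448)) = 1/((1/2)*(1/4096)*424) = 1/(53/1024) = 1024/53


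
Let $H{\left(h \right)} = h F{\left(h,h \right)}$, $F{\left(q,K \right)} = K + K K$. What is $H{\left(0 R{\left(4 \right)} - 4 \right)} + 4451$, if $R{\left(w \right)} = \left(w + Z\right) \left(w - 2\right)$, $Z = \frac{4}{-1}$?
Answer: $4403$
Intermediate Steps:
$Z = -4$ ($Z = 4 \left(-1\right) = -4$)
$F{\left(q,K \right)} = K + K^{2}$
$R{\left(w \right)} = \left(-4 + w\right) \left(-2 + w\right)$ ($R{\left(w \right)} = \left(w - 4\right) \left(w - 2\right) = \left(-4 + w\right) \left(-2 + w\right)$)
$H{\left(h \right)} = h^{2} \left(1 + h\right)$ ($H{\left(h \right)} = h h \left(1 + h\right) = h^{2} \left(1 + h\right)$)
$H{\left(0 R{\left(4 \right)} - 4 \right)} + 4451 = \left(0 \left(8 + 4^{2} - 24\right) - 4\right)^{2} \left(1 - \left(4 + 0 \left(8 + 4^{2} - 24\right)\right)\right) + 4451 = \left(0 \left(8 + 16 - 24\right) - 4\right)^{2} \left(1 - \left(4 + 0 \left(8 + 16 - 24\right)\right)\right) + 4451 = \left(0 \cdot 0 - 4\right)^{2} \left(1 + \left(0 \cdot 0 - 4\right)\right) + 4451 = \left(0 - 4\right)^{2} \left(1 + \left(0 - 4\right)\right) + 4451 = \left(-4\right)^{2} \left(1 - 4\right) + 4451 = 16 \left(-3\right) + 4451 = -48 + 4451 = 4403$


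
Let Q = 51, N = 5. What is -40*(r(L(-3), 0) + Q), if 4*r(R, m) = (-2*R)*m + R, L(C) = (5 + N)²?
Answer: -3040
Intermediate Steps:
L(C) = 100 (L(C) = (5 + 5)² = 10² = 100)
r(R, m) = R/4 - R*m/2 (r(R, m) = ((-2*R)*m + R)/4 = (-2*R*m + R)/4 = (R - 2*R*m)/4 = R/4 - R*m/2)
-40*(r(L(-3), 0) + Q) = -40*((¼)*100*(1 - 2*0) + 51) = -40*((¼)*100*(1 + 0) + 51) = -40*((¼)*100*1 + 51) = -40*(25 + 51) = -40*76 = -3040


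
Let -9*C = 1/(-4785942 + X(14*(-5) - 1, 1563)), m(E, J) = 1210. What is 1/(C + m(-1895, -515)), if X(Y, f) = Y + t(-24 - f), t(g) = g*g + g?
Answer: 20421279/24709747591 ≈ 0.00082645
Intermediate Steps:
t(g) = g + g**2 (t(g) = g**2 + g = g + g**2)
X(Y, f) = Y + (-24 - f)*(-23 - f) (X(Y, f) = Y + (-24 - f)*(1 + (-24 - f)) = Y + (-24 - f)*(-23 - f))
C = 1/20421279 (C = -1/(9*(-4785942 + ((14*(-5) - 1) + (23 + 1563)*(24 + 1563)))) = -1/(9*(-4785942 + ((-70 - 1) + 1586*1587))) = -1/(9*(-4785942 + (-71 + 2516982))) = -1/(9*(-4785942 + 2516911)) = -1/9/(-2269031) = -1/9*(-1/2269031) = 1/20421279 ≈ 4.8969e-8)
1/(C + m(-1895, -515)) = 1/(1/20421279 + 1210) = 1/(24709747591/20421279) = 20421279/24709747591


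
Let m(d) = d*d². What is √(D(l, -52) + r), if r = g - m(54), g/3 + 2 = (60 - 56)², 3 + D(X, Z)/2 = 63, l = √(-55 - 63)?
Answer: 9*I*√1942 ≈ 396.61*I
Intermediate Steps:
m(d) = d³
l = I*√118 (l = √(-118) = I*√118 ≈ 10.863*I)
D(X, Z) = 120 (D(X, Z) = -6 + 2*63 = -6 + 126 = 120)
g = 42 (g = -6 + 3*(60 - 56)² = -6 + 3*4² = -6 + 3*16 = -6 + 48 = 42)
r = -157422 (r = 42 - 1*54³ = 42 - 1*157464 = 42 - 157464 = -157422)
√(D(l, -52) + r) = √(120 - 157422) = √(-157302) = 9*I*√1942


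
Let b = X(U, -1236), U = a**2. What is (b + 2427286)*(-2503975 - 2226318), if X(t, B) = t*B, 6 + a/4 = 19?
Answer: 4327546393394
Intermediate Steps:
a = 52 (a = -24 + 4*19 = -24 + 76 = 52)
U = 2704 (U = 52**2 = 2704)
X(t, B) = B*t
b = -3342144 (b = -1236*2704 = -3342144)
(b + 2427286)*(-2503975 - 2226318) = (-3342144 + 2427286)*(-2503975 - 2226318) = -914858*(-4730293) = 4327546393394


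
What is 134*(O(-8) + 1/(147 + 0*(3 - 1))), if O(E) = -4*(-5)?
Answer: 394094/147 ≈ 2680.9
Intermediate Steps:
O(E) = 20
134*(O(-8) + 1/(147 + 0*(3 - 1))) = 134*(20 + 1/(147 + 0*(3 - 1))) = 134*(20 + 1/(147 + 0*2)) = 134*(20 + 1/(147 + 0)) = 134*(20 + 1/147) = 134*(2941/147) = 394094/147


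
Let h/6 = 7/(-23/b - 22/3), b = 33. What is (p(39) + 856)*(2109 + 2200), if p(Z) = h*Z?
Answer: 744534874/265 ≈ 2.8096e+6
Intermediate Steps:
h = -1386/265 (h = 6*(7/(-23/33 - 22/3)) = 6*(7/(-265/33)) = 6*(7*(-33/265)) = 6*(-231/265) = -1386/265 ≈ -5.2302)
p(Z) = -1386*Z/265
(p(39) + 856)*(2109 + 2200) = (-1386/265*39 + 856)*(2109 + 2200) = (-54054/265 + 856)*4309 = (172786/265)*4309 = 744534874/265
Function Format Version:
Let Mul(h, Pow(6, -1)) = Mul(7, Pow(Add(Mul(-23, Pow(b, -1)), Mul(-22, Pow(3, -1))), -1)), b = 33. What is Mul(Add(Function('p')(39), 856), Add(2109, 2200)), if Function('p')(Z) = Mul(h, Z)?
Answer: Rational(744534874, 265) ≈ 2.8096e+6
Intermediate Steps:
h = Rational(-1386, 265) (h = Mul(6, Mul(7, Pow(Add(Mul(-23, Pow(33, -1)), Mul(-22, Pow(3, -1))), -1))) = Mul(6, Mul(7, Pow(Add(Mul(-23, Rational(1, 33)), Mul(-22, Rational(1, 3))), -1))) = Mul(6, Mul(7, Pow(Add(Rational(-23, 33), Rational(-22, 3)), -1))) = Mul(6, Mul(7, Pow(Rational(-265, 33), -1))) = Mul(6, Mul(7, Rational(-33, 265))) = Mul(6, Rational(-231, 265)) = Rational(-1386, 265) ≈ -5.2302)
Function('p')(Z) = Mul(Rational(-1386, 265), Z)
Mul(Add(Function('p')(39), 856), Add(2109, 2200)) = Mul(Add(Mul(Rational(-1386, 265), 39), 856), Add(2109, 2200)) = Mul(Add(Rational(-54054, 265), 856), 4309) = Mul(Rational(172786, 265), 4309) = Rational(744534874, 265)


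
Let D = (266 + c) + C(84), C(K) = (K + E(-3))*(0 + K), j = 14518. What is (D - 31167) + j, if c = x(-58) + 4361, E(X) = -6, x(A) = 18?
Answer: -5452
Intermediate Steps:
C(K) = K*(-6 + K) (C(K) = (K - 6)*(0 + K) = (-6 + K)*K = K*(-6 + K))
c = 4379 (c = 18 + 4361 = 4379)
D = 11197 (D = (266 + 4379) + 84*(-6 + 84) = 4645 + 84*78 = 4645 + 6552 = 11197)
(D - 31167) + j = (11197 - 31167) + 14518 = -19970 + 14518 = -5452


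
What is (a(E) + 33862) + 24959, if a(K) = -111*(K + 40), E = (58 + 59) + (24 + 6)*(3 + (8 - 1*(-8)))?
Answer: -21876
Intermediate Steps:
E = 687 (E = 117 + 30*(3 + (8 + 8)) = 117 + 30*(3 + 16) = 117 + 30*19 = 117 + 570 = 687)
a(K) = -4440 - 111*K (a(K) = -111*(40 + K) = -4440 - 111*K)
(a(E) + 33862) + 24959 = ((-4440 - 111*687) + 33862) + 24959 = ((-4440 - 76257) + 33862) + 24959 = (-80697 + 33862) + 24959 = -46835 + 24959 = -21876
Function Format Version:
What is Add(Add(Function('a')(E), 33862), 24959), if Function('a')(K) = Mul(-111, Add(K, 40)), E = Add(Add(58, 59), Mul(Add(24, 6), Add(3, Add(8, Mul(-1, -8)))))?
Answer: -21876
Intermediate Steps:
E = 687 (E = Add(117, Mul(30, Add(3, Add(8, 8)))) = Add(117, Mul(30, Add(3, 16))) = Add(117, Mul(30, 19)) = Add(117, 570) = 687)
Function('a')(K) = Add(-4440, Mul(-111, K)) (Function('a')(K) = Mul(-111, Add(40, K)) = Add(-4440, Mul(-111, K)))
Add(Add(Function('a')(E), 33862), 24959) = Add(Add(Add(-4440, Mul(-111, 687)), 33862), 24959) = Add(Add(Add(-4440, -76257), 33862), 24959) = Add(Add(-80697, 33862), 24959) = Add(-46835, 24959) = -21876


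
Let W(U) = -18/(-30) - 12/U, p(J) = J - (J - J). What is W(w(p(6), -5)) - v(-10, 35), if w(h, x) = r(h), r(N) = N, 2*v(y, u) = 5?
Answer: -39/10 ≈ -3.9000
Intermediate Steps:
v(y, u) = 5/2 (v(y, u) = (½)*5 = 5/2)
p(J) = J (p(J) = J - 1*0 = J + 0 = J)
w(h, x) = h
W(U) = ⅗ - 12/U (W(U) = -18*(-1/30) - 12/U = ⅗ - 12/U)
W(w(p(6), -5)) - v(-10, 35) = (⅗ - 12/6) - 1*5/2 = (⅗ - 12*⅙) - 5/2 = (⅗ - 2) - 5/2 = -7/5 - 5/2 = -39/10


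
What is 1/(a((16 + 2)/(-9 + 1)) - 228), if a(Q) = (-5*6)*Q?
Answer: -2/321 ≈ -0.0062305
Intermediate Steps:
a(Q) = -30*Q
1/(a((16 + 2)/(-9 + 1)) - 228) = 1/(-30*(16 + 2)/(-9 + 1) - 228) = 1/(-540/(-8) - 228) = 1/(-540*(-1)/8 - 228) = 1/(-30*(-9/4) - 228) = 1/(135/2 - 228) = 1/(-321/2) = -2/321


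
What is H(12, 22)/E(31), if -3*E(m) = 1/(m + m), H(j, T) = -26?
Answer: 4836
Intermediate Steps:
E(m) = -1/(6*m) (E(m) = -1/(3*(m + m)) = -1/(2*m)/3 = -1/(6*m))
H(12, 22)/E(31) = -26/((-1/6/31)) = -26/((-1/6*1/31)) = -26/(-1/186) = -26*(-186) = 4836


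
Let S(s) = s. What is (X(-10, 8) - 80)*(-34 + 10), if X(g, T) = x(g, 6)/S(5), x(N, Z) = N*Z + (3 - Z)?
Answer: 11112/5 ≈ 2222.4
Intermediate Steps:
x(N, Z) = 3 - Z + N*Z
X(g, T) = -3/5 + 6*g/5 (X(g, T) = (3 - 1*6 + g*6)/5 = (3 - 6 + 6*g)*(1/5) = (-3 + 6*g)*(1/5) = -3/5 + 6*g/5)
(X(-10, 8) - 80)*(-34 + 10) = ((-3/5 + (6/5)*(-10)) - 80)*(-34 + 10) = ((-3/5 - 12) - 80)*(-24) = (-63/5 - 80)*(-24) = -463/5*(-24) = 11112/5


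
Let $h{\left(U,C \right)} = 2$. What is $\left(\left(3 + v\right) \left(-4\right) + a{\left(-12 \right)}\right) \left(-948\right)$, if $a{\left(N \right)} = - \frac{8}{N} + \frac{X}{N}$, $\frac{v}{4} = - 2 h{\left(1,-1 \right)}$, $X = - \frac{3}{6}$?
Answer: $- \frac{99935}{2} \approx -49968.0$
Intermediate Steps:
$X = - \frac{1}{2}$ ($X = \left(-3\right) \frac{1}{6} = - \frac{1}{2} \approx -0.5$)
$v = -16$ ($v = 4 \left(\left(-2\right) 2\right) = 4 \left(-4\right) = -16$)
$a{\left(N \right)} = - \frac{17}{2 N}$ ($a{\left(N \right)} = - \frac{8}{N} - \frac{1}{2 N} = - \frac{17}{2 N}$)
$\left(\left(3 + v\right) \left(-4\right) + a{\left(-12 \right)}\right) \left(-948\right) = \left(\left(3 - 16\right) \left(-4\right) - \frac{17}{2 \left(-12\right)}\right) \left(-948\right) = \left(\left(-13\right) \left(-4\right) - - \frac{17}{24}\right) \left(-948\right) = \left(52 + \frac{17}{24}\right) \left(-948\right) = \frac{1265}{24} \left(-948\right) = - \frac{99935}{2}$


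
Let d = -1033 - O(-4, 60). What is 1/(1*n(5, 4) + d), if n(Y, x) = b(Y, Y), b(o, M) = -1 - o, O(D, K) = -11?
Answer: -1/1028 ≈ -0.00097276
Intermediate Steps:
n(Y, x) = -1 - Y
d = -1022 (d = -1033 - 1*(-11) = -1033 + 11 = -1022)
1/(1*n(5, 4) + d) = 1/(1*(-1 - 1*5) - 1022) = 1/(1*(-1 - 5) - 1022) = 1/(1*(-6) - 1022) = 1/(-6 - 1022) = 1/(-1028) = -1/1028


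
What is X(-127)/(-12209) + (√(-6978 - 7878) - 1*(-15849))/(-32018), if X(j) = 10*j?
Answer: -152837581/390907762 - I*√3714/16009 ≈ -0.39098 - 0.0038068*I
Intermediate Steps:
X(-127)/(-12209) + (√(-6978 - 7878) - 1*(-15849))/(-32018) = (10*(-127))/(-12209) + (√(-6978 - 7878) - 1*(-15849))/(-32018) = -1270*(-1/12209) + (√(-14856) + 15849)*(-1/32018) = 1270/12209 + (2*I*√3714 + 15849)*(-1/32018) = 1270/12209 + (15849 + 2*I*√3714)*(-1/32018) = 1270/12209 + (-15849/32018 - I*√3714/16009) = -152837581/390907762 - I*√3714/16009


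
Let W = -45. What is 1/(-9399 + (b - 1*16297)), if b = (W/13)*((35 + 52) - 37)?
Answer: -13/336298 ≈ -3.8656e-5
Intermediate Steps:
b = -2250/13 (b = (-45/13)*((35 + 52) - 37) = (-45*1/13)*(87 - 37) = -45/13*50 = -2250/13 ≈ -173.08)
1/(-9399 + (b - 1*16297)) = 1/(-9399 + (-2250/13 - 1*16297)) = 1/(-9399 + (-2250/13 - 16297)) = 1/(-9399 - 214111/13) = 1/(-336298/13) = -13/336298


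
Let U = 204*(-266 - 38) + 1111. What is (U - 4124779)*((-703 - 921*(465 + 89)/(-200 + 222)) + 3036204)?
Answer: -138694288499496/11 ≈ -1.2609e+13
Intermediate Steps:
U = -60905 (U = 204*(-304) + 1111 = -62016 + 1111 = -60905)
(U - 4124779)*((-703 - 921*(465 + 89)/(-200 + 222)) + 3036204) = (-60905 - 4124779)*((-703 - 921*(465 + 89)/(-200 + 222)) + 3036204) = -4185684*((-703 - 510234/22) + 3036204) = -4185684*((-703 - 921*277/11) + 3036204) = -4185684*((-703 - 255117/11) + 3036204) = -4185684*(-262850/11 + 3036204) = -4185684*33135394/11 = -138694288499496/11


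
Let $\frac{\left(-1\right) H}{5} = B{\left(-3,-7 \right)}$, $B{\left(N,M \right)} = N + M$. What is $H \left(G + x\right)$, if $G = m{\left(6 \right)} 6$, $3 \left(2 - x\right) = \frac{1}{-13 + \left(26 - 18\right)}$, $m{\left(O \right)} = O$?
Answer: $\frac{5710}{3} \approx 1903.3$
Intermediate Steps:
$B{\left(N,M \right)} = M + N$
$H = 50$ ($H = - 5 \left(-7 - 3\right) = \left(-5\right) \left(-10\right) = 50$)
$x = \frac{31}{15}$ ($x = 2 - \frac{1}{3 \left(-13 + \left(26 - 18\right)\right)} = 2 - \frac{1}{3 \left(-13 + 8\right)} = 2 - \frac{1}{3 \left(-5\right)} = 2 - - \frac{1}{15} = 2 + \frac{1}{15} = \frac{31}{15} \approx 2.0667$)
$G = 36$ ($G = 6 \cdot 6 = 36$)
$H \left(G + x\right) = 50 \left(36 + \frac{31}{15}\right) = 50 \cdot \frac{571}{15} = \frac{5710}{3}$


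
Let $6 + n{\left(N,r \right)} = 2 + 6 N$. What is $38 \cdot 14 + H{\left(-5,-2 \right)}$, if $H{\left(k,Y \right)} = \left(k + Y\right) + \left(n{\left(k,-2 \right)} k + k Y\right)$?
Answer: $705$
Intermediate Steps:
$n{\left(N,r \right)} = -4 + 6 N$ ($n{\left(N,r \right)} = -6 + \left(2 + 6 N\right) = -4 + 6 N$)
$H{\left(k,Y \right)} = Y + k + Y k + k \left(-4 + 6 k\right)$ ($H{\left(k,Y \right)} = \left(k + Y\right) + \left(\left(-4 + 6 k\right) k + k Y\right) = \left(Y + k\right) + \left(k \left(-4 + 6 k\right) + Y k\right) = \left(Y + k\right) + \left(Y k + k \left(-4 + 6 k\right)\right) = Y + k + Y k + k \left(-4 + 6 k\right)$)
$38 \cdot 14 + H{\left(-5,-2 \right)} = 38 \cdot 14 - \left(-23 - 150\right) = 532 + \left(-2 + 15 + 6 \cdot 25 + 10\right) = 532 + \left(-2 + 15 + 150 + 10\right) = 532 + 173 = 705$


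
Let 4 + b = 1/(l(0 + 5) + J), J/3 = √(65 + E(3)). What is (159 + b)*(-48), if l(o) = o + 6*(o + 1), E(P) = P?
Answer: -7955328/1069 + 288*√17/1069 ≈ -7440.7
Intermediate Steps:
l(o) = 6 + 7*o (l(o) = o + 6*(1 + o) = o + (6 + 6*o) = 6 + 7*o)
J = 6*√17 (J = 3*√(65 + 3) = 3*√68 = 3*(2*√17) = 6*√17 ≈ 24.739)
b = -4 + 1/(41 + 6*√17) (b = -4 + 1/((6 + 7*(0 + 5)) + 6*√17) = -4 + 1/((6 + 7*5) + 6*√17) = -4 + 1/((6 + 35) + 6*√17) = -4 + 1/(41 + 6*√17) ≈ -3.9848)
(159 + b)*(-48) = (159 + (-4235/1069 - 6*√17/1069))*(-48) = (165736/1069 - 6*√17/1069)*(-48) = -7955328/1069 + 288*√17/1069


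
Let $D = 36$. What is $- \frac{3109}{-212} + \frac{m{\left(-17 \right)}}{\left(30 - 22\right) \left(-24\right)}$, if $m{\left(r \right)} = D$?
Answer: $\frac{12277}{848} \approx 14.478$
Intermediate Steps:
$m{\left(r \right)} = 36$
$- \frac{3109}{-212} + \frac{m{\left(-17 \right)}}{\left(30 - 22\right) \left(-24\right)} = - \frac{3109}{-212} + \frac{36}{\left(30 - 22\right) \left(-24\right)} = \left(-3109\right) \left(- \frac{1}{212}\right) + \frac{36}{8 \left(-24\right)} = \frac{3109}{212} + \frac{36}{-192} = \frac{3109}{212} + 36 \left(- \frac{1}{192}\right) = \frac{3109}{212} - \frac{3}{16} = \frac{12277}{848}$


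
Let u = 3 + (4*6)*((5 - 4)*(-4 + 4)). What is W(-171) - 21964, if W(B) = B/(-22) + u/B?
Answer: -27533131/1254 ≈ -21956.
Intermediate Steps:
u = 3 (u = 3 + 24*(1*0) = 3 + 24*0 = 3 + 0 = 3)
W(B) = 3/B - B/22 (W(B) = B/(-22) + 3/B = B*(-1/22) + 3/B = -B/22 + 3/B = 3/B - B/22)
W(-171) - 21964 = (3/(-171) - 1/22*(-171)) - 21964 = (3*(-1/171) + 171/22) - 21964 = (-1/57 + 171/22) - 21964 = 9725/1254 - 21964 = -27533131/1254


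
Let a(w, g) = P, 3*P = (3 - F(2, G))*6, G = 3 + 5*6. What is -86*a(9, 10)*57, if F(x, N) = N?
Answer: 294120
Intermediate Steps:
G = 33 (G = 3 + 30 = 33)
P = -60 (P = ((3 - 1*33)*6)/3 = ((3 - 33)*6)/3 = (-30*6)/3 = (⅓)*(-180) = -60)
a(w, g) = -60
-86*a(9, 10)*57 = -86*(-60)*57 = 5160*57 = 294120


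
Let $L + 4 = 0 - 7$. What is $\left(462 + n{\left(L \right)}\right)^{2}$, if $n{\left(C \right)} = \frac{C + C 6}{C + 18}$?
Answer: $203401$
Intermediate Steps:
$L = -11$ ($L = -4 + \left(0 - 7\right) = -4 - 7 = -11$)
$n{\left(C \right)} = \frac{7 C}{18 + C}$ ($n{\left(C \right)} = \frac{C + 6 C}{18 + C} = \frac{7 C}{18 + C}$)
$\left(462 + n{\left(L \right)}\right)^{2} = \left(462 + 7 \left(-11\right) \frac{1}{18 - 11}\right)^{2} = \left(462 + 7 \left(-11\right) \frac{1}{7}\right)^{2} = \left(462 - 11\right)^{2} = 451^{2} = 203401$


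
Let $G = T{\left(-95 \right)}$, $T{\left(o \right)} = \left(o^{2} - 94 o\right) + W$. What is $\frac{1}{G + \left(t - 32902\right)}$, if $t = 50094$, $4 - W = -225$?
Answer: $\frac{1}{35376} \approx 2.8268 \cdot 10^{-5}$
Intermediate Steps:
$W = 229$ ($W = 4 - -225 = 4 + 225 = 229$)
$T{\left(o \right)} = 229 + o^{2} - 94 o$ ($T{\left(o \right)} = \left(o^{2} - 94 o\right) + 229 = 229 + o^{2} - 94 o$)
$G = 18184$ ($G = 229 + \left(-95\right)^{2} - -8930 = 229 + 9025 + 8930 = 18184$)
$\frac{1}{G + \left(t - 32902\right)} = \frac{1}{18184 + \left(50094 - 32902\right)} = \frac{1}{18184 + 17192} = \frac{1}{35376}$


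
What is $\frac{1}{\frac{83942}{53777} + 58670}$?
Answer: $\frac{53777}{3155180532} \approx 1.7044 \cdot 10^{-5}$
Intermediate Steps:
$\frac{1}{\frac{83942}{53777} + 58670} = \frac{1}{\frac{3155180532}{53777}} = \frac{53777}{3155180532}$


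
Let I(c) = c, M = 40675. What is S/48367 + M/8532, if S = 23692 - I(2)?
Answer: 2169450805/412667244 ≈ 5.2571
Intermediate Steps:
S = 23690 (S = 23692 - 1*2 = 23692 - 2 = 23690)
S/48367 + M/8532 = 23690/48367 + 40675/8532 = 2169450805/412667244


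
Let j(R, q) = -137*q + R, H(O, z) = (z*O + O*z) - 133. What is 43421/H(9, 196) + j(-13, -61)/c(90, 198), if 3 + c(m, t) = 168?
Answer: 1014067/16005 ≈ 63.359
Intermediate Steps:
c(m, t) = 165 (c(m, t) = -3 + 168 = 165)
H(O, z) = -133 + 2*O*z (H(O, z) = (O*z + O*z) - 133 = 2*O*z - 133 = -133 + 2*O*z)
j(R, q) = R - 137*q
43421/H(9, 196) + j(-13, -61)/c(90, 198) = 43421/(-133 + 2*9*196) + (-13 - 137*(-61))/165 = 43421/(-133 + 3528) + (-13 + 8357)*(1/165) = 43421/3395 + 8344*(1/165) = 43421*(1/3395) + 8344/165 = 6203/485 + 8344/165 = 1014067/16005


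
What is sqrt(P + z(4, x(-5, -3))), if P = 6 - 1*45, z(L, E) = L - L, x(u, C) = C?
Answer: I*sqrt(39) ≈ 6.245*I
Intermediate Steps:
z(L, E) = 0
P = -39 (P = 6 - 45 = -39)
sqrt(P + z(4, x(-5, -3))) = sqrt(-39 + 0) = sqrt(-39) = I*sqrt(39)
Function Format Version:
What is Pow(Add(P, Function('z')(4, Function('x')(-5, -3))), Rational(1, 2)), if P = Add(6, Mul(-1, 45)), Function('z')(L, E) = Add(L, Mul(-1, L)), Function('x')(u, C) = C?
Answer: Mul(I, Pow(39, Rational(1, 2))) ≈ Mul(6.2450, I)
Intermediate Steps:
Function('z')(L, E) = 0
P = -39 (P = Add(6, -45) = -39)
Pow(Add(P, Function('z')(4, Function('x')(-5, -3))), Rational(1, 2)) = Pow(Add(-39, 0), Rational(1, 2)) = Pow(-39, Rational(1, 2)) = Mul(I, Pow(39, Rational(1, 2)))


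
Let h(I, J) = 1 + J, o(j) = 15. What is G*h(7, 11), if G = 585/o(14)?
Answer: 468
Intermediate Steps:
G = 39 (G = 585/15 = 585*(1/15) = 39)
G*h(7, 11) = 39*(1 + 11) = 39*12 = 468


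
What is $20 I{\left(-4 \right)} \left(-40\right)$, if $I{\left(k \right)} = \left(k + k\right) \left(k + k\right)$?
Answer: $-51200$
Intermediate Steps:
$I{\left(k \right)} = 4 k^{2}$ ($I{\left(k \right)} = 2 k 2 k = 4 k^{2}$)
$20 I{\left(-4 \right)} \left(-40\right) = 20 \cdot 4 \left(-4\right)^{2} \left(-40\right) = 20 \cdot 4 \cdot 16 \left(-40\right) = 20 \cdot 64 \left(-40\right) = 1280 \left(-40\right) = -51200$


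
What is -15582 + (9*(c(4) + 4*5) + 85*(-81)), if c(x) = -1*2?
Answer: -22305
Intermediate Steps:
c(x) = -2
-15582 + (9*(c(4) + 4*5) + 85*(-81)) = -15582 + (9*(-2 + 4*5) + 85*(-81)) = -15582 + (9*(-2 + 20) - 6885) = -15582 + (9*18 - 6885) = -15582 + (162 - 6885) = -15582 - 6723 = -22305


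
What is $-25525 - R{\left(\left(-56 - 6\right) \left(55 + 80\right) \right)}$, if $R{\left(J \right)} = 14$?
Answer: $-25539$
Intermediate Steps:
$-25525 - R{\left(\left(-56 - 6\right) \left(55 + 80\right) \right)} = -25525 - 14 = -25539$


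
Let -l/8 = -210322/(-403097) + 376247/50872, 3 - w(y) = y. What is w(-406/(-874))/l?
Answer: -2840129555884/70952865993691 ≈ -0.040028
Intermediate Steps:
w(y) = 3 - y
l = -162363537743/2563293823 (l = -8*(-210322/(-403097) + 376247/50872) = -8*(-210322*(-1/403097) + 376247*(1/50872)) = -8*(210322/403097 + 376247/50872) = -8*162363537743/20506350584 = -162363537743/2563293823 ≈ -63.342)
w(-406/(-874))/l = (3 - (-406)/(-874))/(-162363537743/2563293823) = (3 - (-406)*(-1)/874)*(-2563293823/162363537743) = (3 - 1*203/437)*(-2563293823/162363537743) = (3 - 203/437)*(-2563293823/162363537743) = (1108/437)*(-2563293823/162363537743) = -2840129555884/70952865993691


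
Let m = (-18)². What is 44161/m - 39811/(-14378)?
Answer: 323922811/2329236 ≈ 139.07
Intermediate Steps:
m = 324
44161/m - 39811/(-14378) = 44161/324 - 39811/(-14378) = 44161*(1/324) - 39811*(-1/14378) = 44161/324 + 39811/14378 = 323922811/2329236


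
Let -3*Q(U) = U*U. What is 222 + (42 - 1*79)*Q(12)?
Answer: 1998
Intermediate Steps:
Q(U) = -U**2/3 (Q(U) = -U*U/3 = -U**2/3)
222 + (42 - 1*79)*Q(12) = 222 + (42 - 1*79)*(-1/3*12**2) = 222 + (42 - 79)*(-1/3*144) = 222 - 37*(-48) = 222 + 1776 = 1998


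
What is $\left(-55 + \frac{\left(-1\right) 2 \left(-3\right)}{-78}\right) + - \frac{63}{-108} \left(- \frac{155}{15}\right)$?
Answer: $- \frac{28597}{468} \approx -61.105$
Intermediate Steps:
$\left(-55 + \frac{\left(-1\right) 2 \left(-3\right)}{-78}\right) + - \frac{63}{-108} \left(- \frac{155}{15}\right) = \left(-55 + \left(-2\right) \left(-3\right) \left(- \frac{1}{78}\right)\right) + \left(-63\right) \left(- \frac{1}{108}\right) \left(\left(-155\right) \frac{1}{15}\right) = \left(-55 + 6 \left(- \frac{1}{78}\right)\right) + \frac{7}{12} \left(- \frac{31}{3}\right) = \left(-55 - \frac{1}{13}\right) - \frac{217}{36} = - \frac{716}{13} - \frac{217}{36} = - \frac{28597}{468}$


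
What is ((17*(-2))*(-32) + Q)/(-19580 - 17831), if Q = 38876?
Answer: -39964/37411 ≈ -1.0682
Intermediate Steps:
((17*(-2))*(-32) + Q)/(-19580 - 17831) = ((17*(-2))*(-32) + 38876)/(-19580 - 17831) = (-34*(-32) + 38876)/(-37411) = (1088 + 38876)*(-1/37411) = 39964*(-1/37411) = -39964/37411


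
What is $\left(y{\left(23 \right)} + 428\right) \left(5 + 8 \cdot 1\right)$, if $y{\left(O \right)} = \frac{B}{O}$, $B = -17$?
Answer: $\frac{127751}{23} \approx 5554.4$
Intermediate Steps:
$y{\left(O \right)} = - \frac{17}{O}$
$\left(y{\left(23 \right)} + 428\right) \left(5 + 8 \cdot 1\right) = \left(- \frac{17}{23} + 428\right) \left(5 + 8 \cdot 1\right) = \left(\left(-17\right) \frac{1}{23} + 428\right) \left(5 + 8\right) = \left(- \frac{17}{23} + 428\right) 13 = \frac{9827}{23} \cdot 13 = \frac{127751}{23}$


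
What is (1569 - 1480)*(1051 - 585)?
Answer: 41474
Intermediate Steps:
(1569 - 1480)*(1051 - 585) = 89*466 = 41474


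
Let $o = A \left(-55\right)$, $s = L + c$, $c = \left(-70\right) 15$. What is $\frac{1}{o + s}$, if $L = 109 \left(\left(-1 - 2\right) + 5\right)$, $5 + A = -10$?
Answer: $- \frac{1}{7} \approx -0.14286$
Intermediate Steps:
$A = -15$ ($A = -5 - 10 = -15$)
$c = -1050$
$L = 218$ ($L = 109 \left(-3 + 5\right) = 109 \cdot 2 = 218$)
$s = -832$ ($s = 218 - 1050 = -832$)
$o = 825$ ($o = \left(-15\right) \left(-55\right) = 825$)
$\frac{1}{o + s} = \frac{1}{825 - 832} = \frac{1}{-7} = - \frac{1}{7}$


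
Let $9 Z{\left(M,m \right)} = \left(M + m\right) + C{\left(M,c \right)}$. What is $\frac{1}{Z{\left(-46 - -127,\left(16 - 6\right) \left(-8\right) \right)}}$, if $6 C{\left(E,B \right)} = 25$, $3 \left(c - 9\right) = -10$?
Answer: $\frac{54}{31} \approx 1.7419$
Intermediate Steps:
$c = \frac{17}{3}$ ($c = 9 + \frac{1}{3} \left(-10\right) = 9 - \frac{10}{3} = \frac{17}{3} \approx 5.6667$)
$C{\left(E,B \right)} = \frac{25}{6}$ ($C{\left(E,B \right)} = \frac{1}{6} \cdot 25 = \frac{25}{6}$)
$Z{\left(M,m \right)} = \frac{25}{54} + \frac{M}{9} + \frac{m}{9}$ ($Z{\left(M,m \right)} = \frac{\left(M + m\right) + \frac{25}{6}}{9} = \frac{\frac{25}{6} + M + m}{9} = \frac{25}{54} + \frac{M}{9} + \frac{m}{9}$)
$\frac{1}{Z{\left(-46 - -127,\left(16 - 6\right) \left(-8\right) \right)}} = \frac{1}{\frac{25}{54} + \frac{-46 - -127}{9} + \frac{\left(16 - 6\right) \left(-8\right)}{9}} = \frac{1}{\frac{25}{54} + \frac{-46 + 127}{9} + \frac{10 \left(-8\right)}{9}} = \frac{1}{\frac{25}{54} + \frac{1}{9} \cdot 81 + \frac{1}{9} \left(-80\right)} = \frac{1}{\frac{25}{54} + 9 - \frac{80}{9}} = \frac{1}{\frac{31}{54}} = \frac{54}{31}$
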